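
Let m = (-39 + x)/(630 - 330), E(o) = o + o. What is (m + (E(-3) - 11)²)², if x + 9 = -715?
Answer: 7385167969/90000 ≈ 82057.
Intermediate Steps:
E(o) = 2*o
x = -724 (x = -9 - 715 = -724)
m = -763/300 (m = (-39 - 724)/(630 - 330) = -763/300 ≈ -2.5433)
(m + (E(-3) - 11)²)² = (-763/300 + (2*(-3) - 11)²)² = (-763/300 + (-6 - 11)²)² = (-763/300 + (-17)²)² = (-763/300 + 289)² = (85937/300)² = 7385167969/90000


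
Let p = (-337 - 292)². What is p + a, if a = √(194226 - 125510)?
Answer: 395641 + 2*√17179 ≈ 3.9590e+5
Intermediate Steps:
p = 395641 (p = (-629)² = 395641)
a = 2*√17179 (a = √68716 = 2*√17179 ≈ 262.14)
p + a = 395641 + 2*√17179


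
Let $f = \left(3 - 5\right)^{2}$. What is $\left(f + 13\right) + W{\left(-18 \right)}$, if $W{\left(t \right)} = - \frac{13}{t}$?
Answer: $\frac{319}{18} \approx 17.722$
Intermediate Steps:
$f = 4$ ($f = \left(-2\right)^{2} = 4$)
$\left(f + 13\right) + W{\left(-18 \right)} = \left(4 + 13\right) - \frac{13}{-18} = 17 - - \frac{13}{18} = 17 + \frac{13}{18} = \frac{319}{18}$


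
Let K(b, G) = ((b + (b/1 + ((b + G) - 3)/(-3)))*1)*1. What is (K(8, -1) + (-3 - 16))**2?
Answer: 169/9 ≈ 18.778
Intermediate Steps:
K(b, G) = 1 - G/3 + 5*b/3 (K(b, G) = ((b + (b*1 + ((G + b) - 3)*(-1/3)))*1)*1 = ((b + (b + (-3 + G + b)*(-1/3)))*1)*1 = ((b + (b + (1 - G/3 - b/3)))*1)*1 = ((b + (1 - G/3 + 2*b/3))*1)*1 = ((1 - G/3 + 5*b/3)*1)*1 = (1 - G/3 + 5*b/3)*1 = 1 - G/3 + 5*b/3)
(K(8, -1) + (-3 - 16))**2 = ((1 - 1/3*(-1) + (5/3)*8) + (-3 - 16))**2 = ((1 + 1/3 + 40/3) - 19)**2 = (44/3 - 19)**2 = (-13/3)**2 = 169/9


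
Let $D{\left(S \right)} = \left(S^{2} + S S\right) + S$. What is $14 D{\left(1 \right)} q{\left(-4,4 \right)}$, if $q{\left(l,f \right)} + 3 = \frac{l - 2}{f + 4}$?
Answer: $- \frac{315}{2} \approx -157.5$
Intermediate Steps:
$D{\left(S \right)} = S + 2 S^{2}$ ($D{\left(S \right)} = \left(S^{2} + S^{2}\right) + S = 2 S^{2} + S = S + 2 S^{2}$)
$q{\left(l,f \right)} = -3 + \frac{-2 + l}{4 + f}$ ($q{\left(l,f \right)} = -3 + \frac{l - 2}{f + 4} = -3 + \frac{-2 + l}{4 + f}$)
$14 D{\left(1 \right)} q{\left(-4,4 \right)} = 14 \cdot 1 \left(1 + 2 \cdot 1\right) \frac{-14 - 4 - 12}{4 + 4} = 14 \cdot 1 \left(1 + 2\right) \frac{-14 - 4 - 12}{8} = 14 \cdot 1 \cdot 3 \cdot \frac{1}{8} \left(-30\right) = 14 \cdot 3 \left(- \frac{15}{4}\right) = 42 \left(- \frac{15}{4}\right) = - \frac{315}{2}$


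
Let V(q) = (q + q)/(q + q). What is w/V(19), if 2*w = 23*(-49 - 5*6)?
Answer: -1817/2 ≈ -908.50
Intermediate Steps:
w = -1817/2 (w = (23*(-49 - 5*6))/2 = (23*(-49 - 30))/2 = (23*(-79))/2 = (1/2)*(-1817) = -1817/2 ≈ -908.50)
V(q) = 1 (V(q) = (2*q)/((2*q)) = (2*q)*(1/(2*q)) = 1)
w/V(19) = -1817/2/1 = -1817/2*1 = -1817/2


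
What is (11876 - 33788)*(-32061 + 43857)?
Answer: -258473952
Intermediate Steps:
(11876 - 33788)*(-32061 + 43857) = -21912*11796 = -258473952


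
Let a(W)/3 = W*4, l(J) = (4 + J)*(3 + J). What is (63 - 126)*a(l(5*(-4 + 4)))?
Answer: -9072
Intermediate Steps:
l(J) = (3 + J)*(4 + J)
a(W) = 12*W (a(W) = 3*(W*4) = 3*(4*W) = 12*W)
(63 - 126)*a(l(5*(-4 + 4))) = (63 - 126)*(12*(12 + (5*(-4 + 4))² + 7*(5*(-4 + 4)))) = -756*(12 + (5*0)² + 7*(5*0)) = -756*(12 + 0² + 7*0) = -756*(12 + 0 + 0) = -756*12 = -63*144 = -9072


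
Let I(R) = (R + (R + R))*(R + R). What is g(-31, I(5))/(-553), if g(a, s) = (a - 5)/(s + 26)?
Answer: 9/24332 ≈ 0.00036988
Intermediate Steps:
I(R) = 6*R² (I(R) = (R + 2*R)*(2*R) = (3*R)*(2*R) = 6*R²)
g(a, s) = (-5 + a)/(26 + s)
g(-31, I(5))/(-553) = ((-5 - 31)/(26 + 6*5²))/(-553) = (-36/(26 + 6*25))*(-1/553) = (-36/(26 + 150))*(-1/553) = (-36/176)*(-1/553) = ((1/176)*(-36))*(-1/553) = -9/44*(-1/553) = 9/24332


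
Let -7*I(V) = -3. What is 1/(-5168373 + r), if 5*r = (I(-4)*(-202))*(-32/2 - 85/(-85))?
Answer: -7/36176793 ≈ -1.9349e-7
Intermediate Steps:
I(V) = 3/7 (I(V) = -1/7*(-3) = 3/7)
r = 1818/7 (r = (((3/7)*(-202))*(-32/2 - 85/(-85)))/5 = (-606*(-32*1/2 - 85*(-1/85))/7)/5 = (-606*(-16 + 1)/7)/5 = (-606/7*(-15))/5 = (1/5)*(9090/7) = 1818/7 ≈ 259.71)
1/(-5168373 + r) = 1/(-5168373 + 1818/7) = 1/(-36176793/7) = -7/36176793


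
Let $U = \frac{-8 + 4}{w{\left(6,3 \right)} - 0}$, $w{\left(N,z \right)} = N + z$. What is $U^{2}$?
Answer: $\frac{16}{81} \approx 0.19753$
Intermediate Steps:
$U = - \frac{4}{9}$ ($U = \frac{-8 + 4}{\left(6 + 3\right) - 0} = - \frac{4}{9 + 0} = - \frac{4}{9} \approx -0.44444$)
$U^{2} = \left(- \frac{4}{9}\right)^{2} = \frac{16}{81}$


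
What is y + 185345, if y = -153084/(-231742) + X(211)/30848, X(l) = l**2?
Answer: 662502576410167/3574388608 ≈ 1.8535e+5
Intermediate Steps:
y = 7519860407/3574388608 (y = -153084/(-231742) + 211**2/30848 = -153084*(-1/231742) + 44521*(1/30848) = 76542/115871 + 44521/30848 = 7519860407/3574388608 ≈ 2.1038)
y + 185345 = 7519860407/3574388608 + 185345 = 662502576410167/3574388608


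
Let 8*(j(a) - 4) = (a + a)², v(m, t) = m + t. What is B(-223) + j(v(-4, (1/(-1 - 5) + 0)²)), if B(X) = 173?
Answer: 479233/2592 ≈ 184.89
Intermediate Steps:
j(a) = 4 + a²/2 (j(a) = 4 + (a + a)²/8 = 4 + (2*a)²/8 = 4 + (4*a²)/8 = 4 + a²/2)
B(-223) + j(v(-4, (1/(-1 - 5) + 0)²)) = 173 + (4 + (-4 + (1/(-1 - 5) + 0)²)²/2) = 173 + (4 + (-4 + (1/(-6) + 0)²)²/2) = 173 + (4 + (-4 + (-⅙ + 0)²)²/2) = 173 + (4 + (-4 + (-⅙)²)²/2) = 173 + (4 + (-4 + 1/36)²/2) = 173 + (4 + (-143/36)²/2) = 173 + (4 + (½)*(20449/1296)) = 173 + (4 + 20449/2592) = 173 + 30817/2592 = 479233/2592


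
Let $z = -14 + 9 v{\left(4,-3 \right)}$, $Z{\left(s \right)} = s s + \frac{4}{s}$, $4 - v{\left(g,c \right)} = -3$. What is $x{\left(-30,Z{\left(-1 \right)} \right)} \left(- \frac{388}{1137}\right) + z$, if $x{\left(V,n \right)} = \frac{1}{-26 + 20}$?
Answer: $\frac{167333}{3411} \approx 49.057$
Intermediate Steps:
$v{\left(g,c \right)} = 7$ ($v{\left(g,c \right)} = 4 - -3 = 4 + 3 = 7$)
$Z{\left(s \right)} = s^{2} + \frac{4}{s}$
$x{\left(V,n \right)} = - \frac{1}{6}$ ($x{\left(V,n \right)} = \frac{1}{-6} = - \frac{1}{6}$)
$z = 49$ ($z = -14 + 9 \cdot 7 = -14 + 63 = 49$)
$x{\left(-30,Z{\left(-1 \right)} \right)} \left(- \frac{388}{1137}\right) + z = - \frac{\left(-388\right) \frac{1}{1137}}{6} + 49 = \left(- \frac{1}{6}\right) \left(- \frac{388}{1137}\right) + 49 = \frac{194}{3411} + 49 = \frac{167333}{3411}$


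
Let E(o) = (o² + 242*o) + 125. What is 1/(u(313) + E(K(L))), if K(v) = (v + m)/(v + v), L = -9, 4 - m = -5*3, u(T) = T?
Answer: 81/24613 ≈ 0.0032909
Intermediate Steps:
m = 19 (m = 4 - (-5)*3 = 4 - 1*(-15) = 4 + 15 = 19)
K(v) = (19 + v)/(2*v) (K(v) = (v + 19)/(v + v) = (19 + v)/((2*v)) = (19 + v)*(1/(2*v)) = (19 + v)/(2*v))
E(o) = 125 + o² + 242*o
1/(u(313) + E(K(L))) = 1/(313 + (125 + ((½)*(19 - 9)/(-9))² + 242*((½)*(19 - 9)/(-9)))) = 1/(313 + (125 + ((½)*(-⅑)*10)² + 242*((½)*(-⅑)*10))) = 1/(313 + (125 + (-5/9)² + 242*(-5/9))) = 1/(313 + (125 + 25/81 - 1210/9)) = 1/(313 - 740/81) = 1/(24613/81) = 81/24613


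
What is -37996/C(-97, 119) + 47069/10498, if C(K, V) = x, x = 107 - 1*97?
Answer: -199205659/52490 ≈ -3795.1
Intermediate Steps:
x = 10 (x = 107 - 97 = 10)
C(K, V) = 10
-37996/C(-97, 119) + 47069/10498 = -37996/10 + 47069/10498 = -37996*1/10 + 47069*(1/10498) = -18998/5 + 47069/10498 = -199205659/52490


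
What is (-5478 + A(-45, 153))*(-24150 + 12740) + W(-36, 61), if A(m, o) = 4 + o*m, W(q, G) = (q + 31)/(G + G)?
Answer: 17203975175/122 ≈ 1.4102e+8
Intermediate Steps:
W(q, G) = (31 + q)/(2*G) (W(q, G) = (31 + q)/((2*G)) = (31 + q)*(1/(2*G)) = (31 + q)/(2*G))
A(m, o) = 4 + m*o
(-5478 + A(-45, 153))*(-24150 + 12740) + W(-36, 61) = (-5478 + (4 - 45*153))*(-24150 + 12740) + (1/2)*(31 - 36)/61 = (-5478 + (4 - 6885))*(-11410) + (1/2)*(1/61)*(-5) = (-5478 - 6881)*(-11410) - 5/122 = -12359*(-11410) - 5/122 = 141016190 - 5/122 = 17203975175/122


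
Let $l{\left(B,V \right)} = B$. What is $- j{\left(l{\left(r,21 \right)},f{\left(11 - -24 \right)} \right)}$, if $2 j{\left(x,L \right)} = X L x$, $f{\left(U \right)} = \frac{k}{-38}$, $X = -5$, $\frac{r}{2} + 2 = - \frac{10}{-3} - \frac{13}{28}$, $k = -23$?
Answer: $\frac{8395}{3192} \approx 2.63$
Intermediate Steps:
$r = \frac{73}{42}$ ($r = -4 + 2 \left(- \frac{10}{-3} - \frac{13}{28}\right) = -4 + 2 \left(\left(-10\right) \left(- \frac{1}{3}\right) - \frac{13}{28}\right) = -4 + 2 \left(\frac{10}{3} - \frac{13}{28}\right) = -4 + 2 \cdot \frac{241}{84} = -4 + \frac{241}{42} = \frac{73}{42} \approx 1.7381$)
$f{\left(U \right)} = \frac{23}{38}$ ($f{\left(U \right)} = - \frac{23}{-38} = \left(-23\right) \left(- \frac{1}{38}\right) = \frac{23}{38}$)
$j{\left(x,L \right)} = - \frac{5 L x}{2}$ ($j{\left(x,L \right)} = \frac{- 5 L x}{2} = \frac{\left(-5\right) L x}{2} = - \frac{5 L x}{2}$)
$- j{\left(l{\left(r,21 \right)},f{\left(11 - -24 \right)} \right)} = - \frac{\left(-5\right) 23 \cdot 73}{2 \cdot 38 \cdot 42} = \left(-1\right) \left(- \frac{8395}{3192}\right) = \frac{8395}{3192}$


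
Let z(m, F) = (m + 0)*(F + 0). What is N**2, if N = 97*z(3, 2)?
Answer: 338724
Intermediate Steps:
z(m, F) = F*m (z(m, F) = m*F = F*m)
N = 582 (N = 97*(2*3) = 97*6 = 582)
N**2 = 582**2 = 338724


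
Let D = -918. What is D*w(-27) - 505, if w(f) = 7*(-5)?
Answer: 31625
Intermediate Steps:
w(f) = -35
D*w(-27) - 505 = -918*(-35) - 505 = 32130 - 505 = 31625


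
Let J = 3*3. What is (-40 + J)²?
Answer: 961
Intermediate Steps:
J = 9
(-40 + J)² = (-40 + 9)² = (-31)² = 961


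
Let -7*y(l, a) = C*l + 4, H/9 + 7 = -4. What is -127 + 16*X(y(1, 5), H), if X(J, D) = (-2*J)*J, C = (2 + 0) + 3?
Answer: -8815/49 ≈ -179.90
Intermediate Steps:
H = -99 (H = -63 + 9*(-4) = -63 - 36 = -99)
C = 5 (C = 2 + 3 = 5)
y(l, a) = -4/7 - 5*l/7 (y(l, a) = -(5*l + 4)/7 = -(4 + 5*l)/7 = -4/7 - 5*l/7)
X(J, D) = -2*J**2
-127 + 16*X(y(1, 5), H) = -127 + 16*(-2*(-4/7 - 5/7*1)**2) = -127 + 16*(-2*(-4/7 - 5/7)**2) = -127 + 16*(-2*(-9/7)**2) = -127 + 16*(-2*81/49) = -127 + 16*(-162/49) = -127 - 2592/49 = -8815/49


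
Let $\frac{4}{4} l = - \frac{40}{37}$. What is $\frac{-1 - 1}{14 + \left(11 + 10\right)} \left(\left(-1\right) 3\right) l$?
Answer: $- \frac{48}{259} \approx -0.18533$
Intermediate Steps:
$l = - \frac{40}{37} \approx -1.0811$
$\frac{-1 - 1}{14 + \left(11 + 10\right)} \left(\left(-1\right) 3\right) l = \frac{-1 - 1}{14 + \left(11 + 10\right)} \left(\left(-1\right) 3\right) \left(- \frac{40}{37}\right) = - \frac{2}{14 + 21} \left(-3\right) \left(- \frac{40}{37}\right) = - \frac{2}{35} \left(-3\right) \left(- \frac{40}{37}\right) = \left(-2\right) \frac{1}{35} \left(-3\right) \left(- \frac{40}{37}\right) = \left(- \frac{2}{35}\right) \left(-3\right) \left(- \frac{40}{37}\right) = \frac{6}{35} \left(- \frac{40}{37}\right) = - \frac{48}{259}$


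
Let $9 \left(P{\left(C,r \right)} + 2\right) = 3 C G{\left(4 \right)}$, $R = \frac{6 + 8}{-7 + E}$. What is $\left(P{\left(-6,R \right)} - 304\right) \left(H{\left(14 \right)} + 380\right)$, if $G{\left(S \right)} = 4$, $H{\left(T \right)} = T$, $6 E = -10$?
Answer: $-123716$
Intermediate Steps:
$E = - \frac{5}{3}$ ($E = \frac{1}{6} \left(-10\right) = - \frac{5}{3} \approx -1.6667$)
$R = - \frac{21}{13}$ ($R = \frac{6 + 8}{-7 - \frac{5}{3}} = \frac{14}{- \frac{26}{3}} = 14 \left(- \frac{3}{26}\right) = - \frac{21}{13} \approx -1.6154$)
$P{\left(C,r \right)} = -2 + \frac{4 C}{3}$ ($P{\left(C,r \right)} = -2 + \frac{3 C 4}{9} = -2 + \frac{12 C}{9} = -2 + \frac{4 C}{3}$)
$\left(P{\left(-6,R \right)} - 304\right) \left(H{\left(14 \right)} + 380\right) = \left(\left(-2 + \frac{4}{3} \left(-6\right)\right) - 304\right) \left(14 + 380\right) = \left(\left(-2 - 8\right) - 304\right) 394 = \left(-10 - 304\right) 394 = \left(-314\right) 394 = -123716$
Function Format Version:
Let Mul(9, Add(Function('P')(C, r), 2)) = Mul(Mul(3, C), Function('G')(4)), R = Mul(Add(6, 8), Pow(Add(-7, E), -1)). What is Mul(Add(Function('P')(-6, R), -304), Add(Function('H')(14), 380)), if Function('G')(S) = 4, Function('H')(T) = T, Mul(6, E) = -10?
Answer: -123716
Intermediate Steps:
E = Rational(-5, 3) (E = Mul(Rational(1, 6), -10) = Rational(-5, 3) ≈ -1.6667)
R = Rational(-21, 13) (R = Mul(Add(6, 8), Pow(Add(-7, Rational(-5, 3)), -1)) = Mul(14, Pow(Rational(-26, 3), -1)) = Mul(14, Rational(-3, 26)) = Rational(-21, 13) ≈ -1.6154)
Function('P')(C, r) = Add(-2, Mul(Rational(4, 3), C)) (Function('P')(C, r) = Add(-2, Mul(Rational(1, 9), Mul(Mul(3, C), 4))) = Add(-2, Mul(Rational(1, 9), Mul(12, C))) = Add(-2, Mul(Rational(4, 3), C)))
Mul(Add(Function('P')(-6, R), -304), Add(Function('H')(14), 380)) = Mul(Add(Add(-2, Mul(Rational(4, 3), -6)), -304), Add(14, 380)) = Mul(Add(Add(-2, -8), -304), 394) = Mul(Add(-10, -304), 394) = Mul(-314, 394) = -123716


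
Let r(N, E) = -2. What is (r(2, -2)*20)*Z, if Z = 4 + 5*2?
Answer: -560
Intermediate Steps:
Z = 14 (Z = 4 + 10 = 14)
(r(2, -2)*20)*Z = -2*20*14 = -40*14 = -560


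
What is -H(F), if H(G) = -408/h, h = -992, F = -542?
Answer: -51/124 ≈ -0.41129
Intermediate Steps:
H(G) = 51/124 (H(G) = -408/(-992) = -408*(-1/992) = 51/124)
-H(F) = -1*51/124 = -51/124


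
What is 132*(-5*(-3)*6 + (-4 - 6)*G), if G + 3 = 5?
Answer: 9240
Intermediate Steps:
G = 2 (G = -3 + 5 = 2)
132*(-5*(-3)*6 + (-4 - 6)*G) = 132*(-5*(-3)*6 + (-4 - 6)*2) = 132*(15*6 - 10*2) = 132*(90 - 20) = 132*70 = 9240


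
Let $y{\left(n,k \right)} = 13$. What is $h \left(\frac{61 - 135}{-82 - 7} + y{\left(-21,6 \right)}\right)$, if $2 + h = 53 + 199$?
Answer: $\frac{307750}{89} \approx 3457.9$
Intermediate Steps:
$h = 250$ ($h = -2 + \left(53 + 199\right) = -2 + 252 = 250$)
$h \left(\frac{61 - 135}{-82 - 7} + y{\left(-21,6 \right)}\right) = 250 \left(\frac{61 - 135}{-82 - 7} + 13\right) = 250 \left(- \frac{74}{-89} + 13\right) = 250 \left(\left(-74\right) \left(- \frac{1}{89}\right) + 13\right) = 250 \left(\frac{74}{89} + 13\right) = 250 \cdot \frac{1231}{89} = \frac{307750}{89}$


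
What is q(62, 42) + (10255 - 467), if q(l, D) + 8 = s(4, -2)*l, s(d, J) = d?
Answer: 10028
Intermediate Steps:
q(l, D) = -8 + 4*l
q(62, 42) + (10255 - 467) = (-8 + 4*62) + (10255 - 467) = (-8 + 248) + 9788 = 240 + 9788 = 10028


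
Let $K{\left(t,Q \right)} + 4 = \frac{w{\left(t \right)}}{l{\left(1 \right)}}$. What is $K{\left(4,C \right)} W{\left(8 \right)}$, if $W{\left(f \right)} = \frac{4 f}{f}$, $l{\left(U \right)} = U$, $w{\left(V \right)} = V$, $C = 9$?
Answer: $0$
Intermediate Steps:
$W{\left(f \right)} = 4$
$K{\left(t,Q \right)} = -4 + t$ ($K{\left(t,Q \right)} = -4 + \frac{t}{1} = -4 + t 1 = -4 + t$)
$K{\left(4,C \right)} W{\left(8 \right)} = \left(-4 + 4\right) 4 = 0 \cdot 4 = 0$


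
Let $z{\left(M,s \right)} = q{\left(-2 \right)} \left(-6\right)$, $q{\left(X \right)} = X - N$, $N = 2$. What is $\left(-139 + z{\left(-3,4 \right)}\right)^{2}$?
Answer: $13225$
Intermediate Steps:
$q{\left(X \right)} = -2 + X$ ($q{\left(X \right)} = X - 2 = -2 + X$)
$z{\left(M,s \right)} = 24$ ($z{\left(M,s \right)} = \left(-2 - 2\right) \left(-6\right) = \left(-4\right) \left(-6\right) = 24$)
$\left(-139 + z{\left(-3,4 \right)}\right)^{2} = \left(-139 + 24\right)^{2} = \left(-115\right)^{2} = 13225$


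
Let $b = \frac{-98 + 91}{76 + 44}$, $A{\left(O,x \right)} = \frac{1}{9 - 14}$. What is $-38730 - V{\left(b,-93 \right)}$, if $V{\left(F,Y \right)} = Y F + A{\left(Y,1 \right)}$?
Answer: $- \frac{1549409}{40} \approx -38735.0$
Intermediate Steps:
$A{\left(O,x \right)} = - \frac{1}{5}$ ($A{\left(O,x \right)} = \frac{1}{-5} = - \frac{1}{5}$)
$b = - \frac{7}{120} \approx -0.058333$
$V{\left(F,Y \right)} = - \frac{1}{5} + F Y$ ($V{\left(F,Y \right)} = Y F - \frac{1}{5} = F Y - \frac{1}{5} = - \frac{1}{5} + F Y$)
$-38730 - V{\left(b,-93 \right)} = -38730 - \left(- \frac{1}{5} - - \frac{217}{40}\right) = -38730 - \left(- \frac{1}{5} + \frac{217}{40}\right) = -38730 - \frac{209}{40} = - \frac{1549409}{40}$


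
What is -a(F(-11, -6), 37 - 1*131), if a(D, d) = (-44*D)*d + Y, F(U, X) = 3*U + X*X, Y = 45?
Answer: -12453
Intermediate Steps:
F(U, X) = X**2 + 3*U (F(U, X) = 3*U + X**2 = X**2 + 3*U)
a(D, d) = 45 - 44*D*d (a(D, d) = (-44*D)*d + 45 = -44*D*d + 45 = 45 - 44*D*d)
-a(F(-11, -6), 37 - 1*131) = -(45 - 44*((-6)**2 + 3*(-11))*(37 - 1*131)) = -(45 - 44*(36 - 33)*(37 - 131)) = -(45 - 44*3*(-94)) = -(45 + 12408) = -1*12453 = -12453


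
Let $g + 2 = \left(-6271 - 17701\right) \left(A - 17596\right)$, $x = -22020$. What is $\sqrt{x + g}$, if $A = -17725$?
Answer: $\sqrt{846692990} \approx 29098.0$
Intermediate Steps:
$g = 846715010$ ($g = -2 + \left(-6271 - 17701\right) \left(-17725 - 17596\right) = -2 - -846715012 = -2 + 846715012 = 846715010$)
$\sqrt{x + g} = \sqrt{-22020 + 846715010} = \sqrt{846692990}$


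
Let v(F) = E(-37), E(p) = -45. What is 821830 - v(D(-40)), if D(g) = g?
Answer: 821875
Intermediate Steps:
v(F) = -45
821830 - v(D(-40)) = 821830 - 1*(-45) = 821830 + 45 = 821875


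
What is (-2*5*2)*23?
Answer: -460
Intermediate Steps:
(-2*5*2)*23 = -10*2*23 = -20*23 = -460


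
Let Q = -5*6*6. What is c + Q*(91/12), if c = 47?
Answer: -1318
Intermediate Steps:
Q = -180 (Q = -30*6 = -180)
c + Q*(91/12) = 47 - 16380/12 = 47 - 180*91/12 = 47 - 1365 = -1318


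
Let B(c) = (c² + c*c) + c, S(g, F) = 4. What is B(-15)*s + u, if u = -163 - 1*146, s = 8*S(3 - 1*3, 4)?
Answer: 13611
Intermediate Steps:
s = 32 (s = 8*4 = 32)
B(c) = c + 2*c² (B(c) = (c² + c²) + c = 2*c² + c = c + 2*c²)
u = -309 (u = -163 - 146 = -309)
B(-15)*s + u = -15*(1 + 2*(-15))*32 - 309 = -15*(1 - 30)*32 - 309 = -15*(-29)*32 - 309 = 435*32 - 309 = 13920 - 309 = 13611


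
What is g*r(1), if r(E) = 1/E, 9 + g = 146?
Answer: 137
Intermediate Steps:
g = 137 (g = -9 + 146 = 137)
r(E) = 1/E
g*r(1) = 137/1 = 137*1 = 137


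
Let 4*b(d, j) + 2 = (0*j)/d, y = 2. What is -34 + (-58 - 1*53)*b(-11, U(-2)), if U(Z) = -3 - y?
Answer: 43/2 ≈ 21.500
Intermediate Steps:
U(Z) = -5 (U(Z) = -3 - 1*2 = -3 - 2 = -5)
b(d, j) = -½ (b(d, j) = -½ + ((0*j)/d)/4 = -½ + (0/d)/4 = -½ + (¼)*0 = -½ + 0 = -½)
-34 + (-58 - 1*53)*b(-11, U(-2)) = -34 + (-58 - 1*53)*(-½) = -34 + (-58 - 53)*(-½) = -34 - 111*(-½) = -34 + 111/2 = 43/2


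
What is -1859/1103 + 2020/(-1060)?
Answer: -209930/58459 ≈ -3.5911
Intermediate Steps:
-1859/1103 + 2020/(-1060) = -1859*1/1103 + 2020*(-1/1060) = -1859/1103 - 101/53 = -209930/58459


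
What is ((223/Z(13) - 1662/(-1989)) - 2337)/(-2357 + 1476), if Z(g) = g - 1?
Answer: 6146225/2336412 ≈ 2.6306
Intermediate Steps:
Z(g) = -1 + g
((223/Z(13) - 1662/(-1989)) - 2337)/(-2357 + 1476) = ((223/(-1 + 13) - 1662/(-1989)) - 2337)/(-2357 + 1476) = ((223/12 - 1662*(-1/1989)) - 2337)/(-881) = ((223*(1/12) + 554/663) - 2337)*(-1/881) = ((223/12 + 554/663) - 2337)*(-1/881) = (51499/2652 - 2337)*(-1/881) = -6146225/2652*(-1/881) = 6146225/2336412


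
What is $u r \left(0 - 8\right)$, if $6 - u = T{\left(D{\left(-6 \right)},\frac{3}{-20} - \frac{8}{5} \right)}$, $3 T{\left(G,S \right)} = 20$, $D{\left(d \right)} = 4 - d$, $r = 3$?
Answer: $16$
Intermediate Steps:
$T{\left(G,S \right)} = \frac{20}{3}$ ($T{\left(G,S \right)} = \frac{1}{3} \cdot 20 = \frac{20}{3}$)
$u = - \frac{2}{3}$ ($u = 6 - \frac{20}{3} = - \frac{2}{3} \approx -0.66667$)
$u r \left(0 - 8\right) = - \frac{2 \cdot 3 \left(0 - 8\right)}{3} = - \frac{2 \cdot 3 \left(-8\right)}{3} = \left(- \frac{2}{3}\right) \left(-24\right) = 16$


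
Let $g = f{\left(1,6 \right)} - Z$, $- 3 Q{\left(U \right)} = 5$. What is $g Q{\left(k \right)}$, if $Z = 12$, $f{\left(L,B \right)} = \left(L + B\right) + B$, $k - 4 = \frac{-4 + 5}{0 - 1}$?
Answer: $- \frac{5}{3} \approx -1.6667$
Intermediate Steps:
$k = 3$ ($k = 4 + \frac{-4 + 5}{0 - 1} = 4 + 1 \frac{1}{-1} = 4 + 1 \left(-1\right) = 4 - 1 = 3$)
$Q{\left(U \right)} = - \frac{5}{3}$ ($Q{\left(U \right)} = \left(- \frac{1}{3}\right) 5 = - \frac{5}{3}$)
$f{\left(L,B \right)} = L + 2 B$ ($f{\left(L,B \right)} = \left(B + L\right) + B = L + 2 B$)
$g = 1$ ($g = \left(1 + 2 \cdot 6\right) - 12 = \left(1 + 12\right) - 12 = 13 - 12 = 1$)
$g Q{\left(k \right)} = 1 \left(- \frac{5}{3}\right) = - \frac{5}{3}$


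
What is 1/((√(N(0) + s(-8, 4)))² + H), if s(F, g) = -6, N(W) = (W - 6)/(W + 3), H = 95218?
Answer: 1/95210 ≈ 1.0503e-5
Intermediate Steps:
N(W) = (-6 + W)/(3 + W)
1/((√(N(0) + s(-8, 4)))² + H) = 1/((√((-6 + 0)/(3 + 0) - 6))² + 95218) = 1/((√(-6/3 - 6))² + 95218) = 1/((√((⅓)*(-6) - 6))² + 95218) = 1/((√(-2 - 6))² + 95218) = 1/((√(-8))² + 95218) = 1/((2*I*√2)² + 95218) = 1/(-8 + 95218) = 1/95210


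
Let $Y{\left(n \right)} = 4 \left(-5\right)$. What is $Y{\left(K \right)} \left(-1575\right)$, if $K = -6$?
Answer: $31500$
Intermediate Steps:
$Y{\left(n \right)} = -20$
$Y{\left(K \right)} \left(-1575\right) = \left(-20\right) \left(-1575\right) = 31500$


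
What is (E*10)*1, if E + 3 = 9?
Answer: 60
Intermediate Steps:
E = 6 (E = -3 + 9 = 6)
(E*10)*1 = (6*10)*1 = 60*1 = 60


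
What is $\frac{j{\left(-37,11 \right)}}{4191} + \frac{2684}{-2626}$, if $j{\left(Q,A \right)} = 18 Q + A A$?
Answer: $- \frac{6339907}{5502783} \approx -1.1521$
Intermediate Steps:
$j{\left(Q,A \right)} = A^{2} + 18 Q$ ($j{\left(Q,A \right)} = 18 Q + A^{2} = A^{2} + 18 Q$)
$\frac{j{\left(-37,11 \right)}}{4191} + \frac{2684}{-2626} = \frac{11^{2} + 18 \left(-37\right)}{4191} + \frac{2684}{-2626} = \left(121 - 666\right) \frac{1}{4191} + 2684 \left(- \frac{1}{2626}\right) = \left(-545\right) \frac{1}{4191} - \frac{1342}{1313} = - \frac{545}{4191} - \frac{1342}{1313} = - \frac{6339907}{5502783}$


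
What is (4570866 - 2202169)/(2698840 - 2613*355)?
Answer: 2368697/1771225 ≈ 1.3373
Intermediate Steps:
(4570866 - 2202169)/(2698840 - 2613*355) = 2368697/(2698840 - 927615) = 2368697/1771225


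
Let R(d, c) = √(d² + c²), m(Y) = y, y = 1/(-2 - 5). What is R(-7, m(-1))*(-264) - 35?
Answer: -35 - 264*√2402/7 ≈ -1883.4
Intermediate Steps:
y = -⅐ (y = 1/(-7) = -⅐ ≈ -0.14286)
m(Y) = -⅐
R(d, c) = √(c² + d²)
R(-7, m(-1))*(-264) - 35 = √((-⅐)² + (-7)²)*(-264) - 35 = √(1/49 + 49)*(-264) - 35 = √(2402/49)*(-264) - 35 = (√2402/7)*(-264) - 35 = -264*√2402/7 - 35 = -35 - 264*√2402/7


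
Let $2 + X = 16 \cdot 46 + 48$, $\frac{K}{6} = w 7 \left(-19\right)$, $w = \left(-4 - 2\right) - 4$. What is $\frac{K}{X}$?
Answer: $\frac{3990}{391} \approx 10.205$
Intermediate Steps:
$w = -10$ ($w = -6 - 4 = -10$)
$K = 7980$ ($K = 6 \left(-10\right) 7 \left(-19\right) = 6 \left(\left(-70\right) \left(-19\right)\right) = 6 \cdot 1330 = 7980$)
$X = 782$ ($X = -2 + \left(16 \cdot 46 + 48\right) = -2 + \left(736 + 48\right) = -2 + 784 = 782$)
$\frac{K}{X} = \frac{7980}{782} = 7980 \cdot \frac{1}{782} = \frac{3990}{391}$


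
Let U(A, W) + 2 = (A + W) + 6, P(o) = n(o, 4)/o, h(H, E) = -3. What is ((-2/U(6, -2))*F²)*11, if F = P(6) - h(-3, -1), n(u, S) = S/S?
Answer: -3971/144 ≈ -27.576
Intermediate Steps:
n(u, S) = 1
P(o) = 1/o
U(A, W) = 4 + A + W (U(A, W) = -2 + ((A + W) + 6) = -2 + (6 + A + W) = 4 + A + W)
F = 19/6 (F = 1/6 - 1*(-3) = ⅙ + 3 = 19/6 ≈ 3.1667)
((-2/U(6, -2))*F²)*11 = ((-2/(4 + 6 - 2))*(19/6)²)*11 = (-2/8*(361/36))*11 = (-2*⅛*(361/36))*11 = -¼*361/36*11 = -361/144*11 = -3971/144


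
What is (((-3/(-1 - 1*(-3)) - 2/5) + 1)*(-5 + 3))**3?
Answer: 729/125 ≈ 5.8320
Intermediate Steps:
(((-3/(-1 - 1*(-3)) - 2/5) + 1)*(-5 + 3))**3 = (((-3/(-1 + 3) - 2*1/5) + 1)*(-2))**3 = (((-3/2 - 2/5) + 1)*(-2))**3 = ((-19/10 + 1)*(-2))**3 = (-9/10*(-2))**3 = (9/5)**3 = 729/125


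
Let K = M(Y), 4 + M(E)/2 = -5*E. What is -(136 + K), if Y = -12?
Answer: -248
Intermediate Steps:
M(E) = -8 - 10*E (M(E) = -8 + 2*(-5*E) = -8 - 10*E)
K = 112 (K = -8 - 10*(-12) = -8 + 120 = 112)
-(136 + K) = -(136 + 112) = -1*248 = -248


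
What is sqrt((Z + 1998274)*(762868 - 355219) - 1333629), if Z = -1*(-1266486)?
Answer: sqrt(1330874815611) ≈ 1.1536e+6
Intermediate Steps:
Z = 1266486
sqrt((Z + 1998274)*(762868 - 355219) - 1333629) = sqrt((1266486 + 1998274)*(762868 - 355219) - 1333629) = sqrt(3264760*407649 - 1333629) = sqrt(1330876149240 - 1333629) = sqrt(1330874815611)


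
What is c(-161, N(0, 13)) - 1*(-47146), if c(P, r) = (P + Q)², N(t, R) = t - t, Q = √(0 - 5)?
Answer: 73062 - 322*I*√5 ≈ 73062.0 - 720.01*I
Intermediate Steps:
Q = I*√5 (Q = √(-5) = I*√5 ≈ 2.2361*I)
N(t, R) = 0
c(P, r) = (P + I*√5)²
c(-161, N(0, 13)) - 1*(-47146) = (-161 + I*√5)² - 1*(-47146) = (-161 + I*√5)² + 47146 = 47146 + (-161 + I*√5)²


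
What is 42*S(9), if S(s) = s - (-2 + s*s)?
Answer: -2940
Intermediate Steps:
S(s) = 2 + s - s² (S(s) = s - (-2 + s²) = s + (2 - s²) = 2 + s - s²)
42*S(9) = 42*(2 + 9 - 1*9²) = 42*(2 + 9 - 1*81) = 42*(2 + 9 - 81) = 42*(-70) = -2940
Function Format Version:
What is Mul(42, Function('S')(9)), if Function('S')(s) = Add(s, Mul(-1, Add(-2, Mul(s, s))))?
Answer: -2940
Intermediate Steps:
Function('S')(s) = Add(2, s, Mul(-1, Pow(s, 2))) (Function('S')(s) = Add(s, Mul(-1, Add(-2, Pow(s, 2)))) = Add(s, Add(2, Mul(-1, Pow(s, 2)))) = Add(2, s, Mul(-1, Pow(s, 2))))
Mul(42, Function('S')(9)) = Mul(42, Add(2, 9, Mul(-1, Pow(9, 2)))) = Mul(42, Add(2, 9, Mul(-1, 81))) = Mul(42, Add(2, 9, -81)) = Mul(42, -70) = -2940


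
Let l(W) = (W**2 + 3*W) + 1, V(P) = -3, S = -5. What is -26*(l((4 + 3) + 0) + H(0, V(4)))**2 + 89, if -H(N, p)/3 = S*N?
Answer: -130977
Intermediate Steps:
H(N, p) = 15*N (H(N, p) = -(-15)*N = 15*N)
l(W) = 1 + W**2 + 3*W
-26*(l((4 + 3) + 0) + H(0, V(4)))**2 + 89 = -26*((1 + ((4 + 3) + 0)**2 + 3*((4 + 3) + 0)) + 15*0)**2 + 89 = -26*((1 + (7 + 0)**2 + 3*(7 + 0)) + 0)**2 + 89 = -26*((1 + 7**2 + 3*7) + 0)**2 + 89 = -26*((1 + 49 + 21) + 0)**2 + 89 = -26*(71 + 0)**2 + 89 = -26*71**2 + 89 = -26*5041 + 89 = -131066 + 89 = -130977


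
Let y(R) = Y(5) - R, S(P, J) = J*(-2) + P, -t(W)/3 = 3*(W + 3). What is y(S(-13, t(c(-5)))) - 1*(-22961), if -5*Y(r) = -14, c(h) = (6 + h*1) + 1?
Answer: 114434/5 ≈ 22887.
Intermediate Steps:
c(h) = 7 + h (c(h) = (6 + h) + 1 = 7 + h)
Y(r) = 14/5 (Y(r) = -1/5*(-14) = 14/5)
t(W) = -27 - 9*W (t(W) = -9*(W + 3) = -9*(3 + W) = -3*(9 + 3*W) = -27 - 9*W)
S(P, J) = P - 2*J (S(P, J) = -2*J + P = P - 2*J)
y(R) = 14/5 - R
y(S(-13, t(c(-5)))) - 1*(-22961) = (14/5 - (-13 - 2*(-27 - 9*(7 - 5)))) - 1*(-22961) = (14/5 - (-13 - 2*(-27 - 9*2))) + 22961 = (14/5 - (-13 - 2*(-27 - 18))) + 22961 = (14/5 - (-13 - 2*(-45))) + 22961 = (14/5 - (-13 + 90)) + 22961 = (14/5 - 1*77) + 22961 = (14/5 - 77) + 22961 = -371/5 + 22961 = 114434/5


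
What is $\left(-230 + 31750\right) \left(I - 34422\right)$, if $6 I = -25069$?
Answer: $- \frac{3650031760}{3} \approx -1.2167 \cdot 10^{9}$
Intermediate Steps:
$I = - \frac{25069}{6}$ ($I = \frac{1}{6} \left(-25069\right) = - \frac{25069}{6} \approx -4178.2$)
$\left(-230 + 31750\right) \left(I - 34422\right) = \left(-230 + 31750\right) \left(- \frac{25069}{6} - 34422\right) = 31520 \left(- \frac{231601}{6}\right) = - \frac{3650031760}{3}$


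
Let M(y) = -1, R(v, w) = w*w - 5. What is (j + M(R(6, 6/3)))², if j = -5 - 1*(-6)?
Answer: 0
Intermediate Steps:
R(v, w) = -5 + w² (R(v, w) = w² - 5 = -5 + w²)
j = 1 (j = -5 + 6 = 1)
(j + M(R(6, 6/3)))² = (1 - 1)² = 0² = 0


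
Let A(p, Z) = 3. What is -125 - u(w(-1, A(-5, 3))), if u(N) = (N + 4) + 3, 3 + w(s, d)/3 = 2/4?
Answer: -249/2 ≈ -124.50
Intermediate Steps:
w(s, d) = -15/2 (w(s, d) = -9 + 3*(2/4) = -9 + 3*(2*(¼)) = -9 + 3*(½) = -9 + 3/2 = -15/2)
u(N) = 7 + N (u(N) = (4 + N) + 3 = 7 + N)
-125 - u(w(-1, A(-5, 3))) = -125 - (7 - 15/2) = -125 - 1*(-½) = -125 + ½ = -249/2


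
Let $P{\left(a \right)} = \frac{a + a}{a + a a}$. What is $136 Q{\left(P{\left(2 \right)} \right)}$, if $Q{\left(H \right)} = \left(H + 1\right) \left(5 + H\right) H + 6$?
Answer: $\frac{45152}{27} \approx 1672.3$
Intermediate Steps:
$P{\left(a \right)} = \frac{2 a}{a + a^{2}}$
$Q{\left(H \right)} = 6 + H \left(1 + H\right) \left(5 + H\right)$ ($Q{\left(H \right)} = \left(1 + H\right) \left(5 + H\right) H + 6 = H \left(1 + H\right) \left(5 + H\right) + 6 = 6 + H \left(1 + H\right) \left(5 + H\right)$)
$136 Q{\left(P{\left(2 \right)} \right)} = 136 \left(6 + \left(\frac{2}{1 + 2}\right)^{3} + 5 \frac{2}{1 + 2} + 6 \left(\frac{2}{1 + 2}\right)^{2}\right) = 136 \left(6 + \left(\frac{2}{3}\right)^{3} + 5 \cdot \frac{2}{3} + 6 \left(\frac{2}{3}\right)^{2}\right) = 136 \left(6 + \frac{8}{27} + \frac{10}{3} + 6 \cdot \frac{4}{9}\right) = 136 \left(6 + \frac{8}{27} + \frac{10}{3} + \frac{8}{3}\right) = 136 \cdot \frac{332}{27} = \frac{45152}{27}$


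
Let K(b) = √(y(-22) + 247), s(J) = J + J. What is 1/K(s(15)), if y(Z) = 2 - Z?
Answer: √271/271 ≈ 0.060746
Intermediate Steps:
s(J) = 2*J
K(b) = √271 (K(b) = √((2 - 1*(-22)) + 247) = √((2 + 22) + 247) = √(24 + 247) = √271)
1/K(s(15)) = 1/(√271) = √271/271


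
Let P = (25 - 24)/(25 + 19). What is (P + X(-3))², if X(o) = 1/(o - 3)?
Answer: 361/17424 ≈ 0.020719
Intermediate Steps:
X(o) = 1/(-3 + o)
P = 1/44 ≈ 0.022727
(P + X(-3))² = (1/44 + 1/(-3 - 3))² = (1/44 + 1/(-6))² = (1/44 - ⅙)² = (-19/132)² = 361/17424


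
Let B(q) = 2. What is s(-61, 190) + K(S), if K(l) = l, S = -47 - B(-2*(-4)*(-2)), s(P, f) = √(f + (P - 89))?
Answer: -49 + 2*√10 ≈ -42.675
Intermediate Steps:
s(P, f) = √(-89 + P + f) (s(P, f) = √(f + (-89 + P)) = √(-89 + P + f))
S = -49 (S = -47 - 1*2 = -47 - 2 = -49)
s(-61, 190) + K(S) = √(-89 - 61 + 190) - 49 = √40 - 49 = 2*√10 - 49 = -49 + 2*√10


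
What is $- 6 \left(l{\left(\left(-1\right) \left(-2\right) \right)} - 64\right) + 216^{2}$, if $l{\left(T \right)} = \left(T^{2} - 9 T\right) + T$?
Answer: $47112$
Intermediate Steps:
$l{\left(T \right)} = T^{2} - 8 T$
$- 6 \left(l{\left(\left(-1\right) \left(-2\right) \right)} - 64\right) + 216^{2} = - 6 \left(\left(-1\right) \left(-2\right) \left(-8 - -2\right) - 64\right) + 216^{2} = - 6 \left(2 \left(-8 + 2\right) - 64\right) + 46656 = - 6 \left(2 \left(-6\right) - 64\right) + 46656 = - 6 \left(-12 - 64\right) + 46656 = \left(-6\right) \left(-76\right) + 46656 = 456 + 46656 = 47112$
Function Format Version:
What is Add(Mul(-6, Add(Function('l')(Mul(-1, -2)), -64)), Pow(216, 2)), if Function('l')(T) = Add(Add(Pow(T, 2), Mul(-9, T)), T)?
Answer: 47112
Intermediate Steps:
Function('l')(T) = Add(Pow(T, 2), Mul(-8, T))
Add(Mul(-6, Add(Function('l')(Mul(-1, -2)), -64)), Pow(216, 2)) = Add(Mul(-6, Add(Mul(Mul(-1, -2), Add(-8, Mul(-1, -2))), -64)), Pow(216, 2)) = Add(Mul(-6, Add(Mul(2, Add(-8, 2)), -64)), 46656) = Add(Mul(-6, Add(Mul(2, -6), -64)), 46656) = Add(Mul(-6, Add(-12, -64)), 46656) = Add(Mul(-6, -76), 46656) = Add(456, 46656) = 47112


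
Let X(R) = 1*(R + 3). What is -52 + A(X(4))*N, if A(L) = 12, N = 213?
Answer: 2504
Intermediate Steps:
X(R) = 3 + R (X(R) = 1*(3 + R) = 3 + R)
-52 + A(X(4))*N = -52 + 12*213 = -52 + 2556 = 2504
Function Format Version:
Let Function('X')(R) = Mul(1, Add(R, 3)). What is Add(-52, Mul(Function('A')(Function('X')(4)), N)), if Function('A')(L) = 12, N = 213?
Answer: 2504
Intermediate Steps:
Function('X')(R) = Add(3, R) (Function('X')(R) = Mul(1, Add(3, R)) = Add(3, R))
Add(-52, Mul(Function('A')(Function('X')(4)), N)) = Add(-52, Mul(12, 213)) = Add(-52, 2556) = 2504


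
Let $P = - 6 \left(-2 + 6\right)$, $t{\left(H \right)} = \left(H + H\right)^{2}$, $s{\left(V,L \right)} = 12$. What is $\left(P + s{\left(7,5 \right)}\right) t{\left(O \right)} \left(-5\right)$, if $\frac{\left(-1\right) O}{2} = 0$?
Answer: $0$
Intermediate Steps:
$O = 0$ ($O = \left(-2\right) 0 = 0$)
$t{\left(H \right)} = 4 H^{2}$ ($t{\left(H \right)} = \left(2 H\right)^{2} = 4 H^{2}$)
$P = -24$ ($P = \left(-6\right) 4 = -24$)
$\left(P + s{\left(7,5 \right)}\right) t{\left(O \right)} \left(-5\right) = \left(-24 + 12\right) 4 \cdot 0^{2} \left(-5\right) = - 12 \cdot 4 \cdot 0 \left(-5\right) = - 12 \cdot 0 \left(-5\right) = \left(-12\right) 0 = 0$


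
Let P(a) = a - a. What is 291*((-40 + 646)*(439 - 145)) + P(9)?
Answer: 51845724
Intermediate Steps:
P(a) = 0
291*((-40 + 646)*(439 - 145)) + P(9) = 291*((-40 + 646)*(439 - 145)) + 0 = 291*(606*294) + 0 = 291*178164 + 0 = 51845724 + 0 = 51845724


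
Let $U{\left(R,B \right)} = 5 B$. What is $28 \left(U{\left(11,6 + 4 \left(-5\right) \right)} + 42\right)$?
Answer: $-784$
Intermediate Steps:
$28 \left(U{\left(11,6 + 4 \left(-5\right) \right)} + 42\right) = 28 \left(5 \left(6 + 4 \left(-5\right)\right) + 42\right) = 28 \left(5 \left(6 - 20\right) + 42\right) = 28 \left(5 \left(-14\right) + 42\right) = 28 \left(-70 + 42\right) = 28 \left(-28\right) = -784$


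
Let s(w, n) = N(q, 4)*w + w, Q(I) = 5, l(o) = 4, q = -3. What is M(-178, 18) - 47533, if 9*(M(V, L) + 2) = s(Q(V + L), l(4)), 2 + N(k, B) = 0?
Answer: -427820/9 ≈ -47536.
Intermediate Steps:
N(k, B) = -2 (N(k, B) = -2 + 0 = -2)
s(w, n) = -w (s(w, n) = -2*w + w = -w)
M(V, L) = -23/9 (M(V, L) = -2 + (-1*5)/9 = -2 + (1/9)*(-5) = -2 - 5/9 = -23/9)
M(-178, 18) - 47533 = -23/9 - 47533 = -427820/9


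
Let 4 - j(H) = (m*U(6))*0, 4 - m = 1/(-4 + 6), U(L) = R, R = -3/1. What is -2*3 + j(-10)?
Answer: -2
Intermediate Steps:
R = -3 (R = -3*1 = -3)
U(L) = -3
m = 7/2 (m = 4 - 1/(-4 + 6) = 4 - 1/2 = 4 - 1*½ = 4 - ½ = 7/2 ≈ 3.5000)
j(H) = 4 (j(H) = 4 - (7/2)*(-3)*0 = 4 - (-21)*0/2 = 4 - 1*0 = 4 + 0 = 4)
-2*3 + j(-10) = -2*3 + 4 = -6 + 4 = -2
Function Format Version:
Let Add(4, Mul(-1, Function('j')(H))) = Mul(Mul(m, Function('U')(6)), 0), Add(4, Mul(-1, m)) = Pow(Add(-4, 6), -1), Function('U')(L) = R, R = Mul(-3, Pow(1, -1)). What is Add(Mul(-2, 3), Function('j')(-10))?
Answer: -2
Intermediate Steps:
R = -3 (R = Mul(-3, 1) = -3)
Function('U')(L) = -3
m = Rational(7, 2) (m = Add(4, Mul(-1, Pow(Add(-4, 6), -1))) = Add(4, Mul(-1, Pow(2, -1))) = Add(4, Mul(-1, Rational(1, 2))) = Add(4, Rational(-1, 2)) = Rational(7, 2) ≈ 3.5000)
Function('j')(H) = 4 (Function('j')(H) = Add(4, Mul(-1, Mul(Mul(Rational(7, 2), -3), 0))) = Add(4, Mul(-1, Mul(Rational(-21, 2), 0))) = Add(4, Mul(-1, 0)) = Add(4, 0) = 4)
Add(Mul(-2, 3), Function('j')(-10)) = Add(Mul(-2, 3), 4) = Add(-6, 4) = -2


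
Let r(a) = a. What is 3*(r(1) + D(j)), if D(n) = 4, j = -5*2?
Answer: 15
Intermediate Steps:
j = -10
3*(r(1) + D(j)) = 3*(1 + 4) = 3*5 = 15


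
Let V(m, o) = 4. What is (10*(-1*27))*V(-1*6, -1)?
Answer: -1080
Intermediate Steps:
(10*(-1*27))*V(-1*6, -1) = (10*(-1*27))*4 = (10*(-27))*4 = -270*4 = -1080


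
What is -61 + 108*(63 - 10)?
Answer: 5663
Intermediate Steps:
-61 + 108*(63 - 10) = -61 + 108*53 = -61 + 5724 = 5663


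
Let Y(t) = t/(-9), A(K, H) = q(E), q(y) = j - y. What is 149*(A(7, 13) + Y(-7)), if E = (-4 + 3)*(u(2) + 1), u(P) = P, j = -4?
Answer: -298/9 ≈ -33.111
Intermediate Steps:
E = -3 (E = (-4 + 3)*(2 + 1) = -1*3 = -3)
q(y) = -4 - y
A(K, H) = -1 (A(K, H) = -4 - 1*(-3) = -4 + 3 = -1)
Y(t) = -t/9 (Y(t) = t*(-⅑) = -t/9)
149*(A(7, 13) + Y(-7)) = 149*(-1 - ⅑*(-7)) = 149*(-1 + 7/9) = 149*(-2/9) = -298/9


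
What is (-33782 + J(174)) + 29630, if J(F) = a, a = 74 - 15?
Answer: -4093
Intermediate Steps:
a = 59
J(F) = 59
(-33782 + J(174)) + 29630 = (-33782 + 59) + 29630 = -33723 + 29630 = -4093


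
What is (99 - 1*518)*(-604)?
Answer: 253076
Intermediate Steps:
(99 - 1*518)*(-604) = (99 - 518)*(-604) = -419*(-604) = 253076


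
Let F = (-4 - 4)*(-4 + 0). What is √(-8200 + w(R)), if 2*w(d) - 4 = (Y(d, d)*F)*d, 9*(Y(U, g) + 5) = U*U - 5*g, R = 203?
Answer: √14481130 ≈ 3805.4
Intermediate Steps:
Y(U, g) = -5 - 5*g/9 + U²/9 (Y(U, g) = -5 + (U*U - 5*g)/9 = -5 + (U² - 5*g)/9 = -5 + (-5*g/9 + U²/9) = -5 - 5*g/9 + U²/9)
F = 32 (F = -8*(-4) = 32)
w(d) = 2 + d*(-160 - 160*d/9 + 32*d²/9)/2 (w(d) = 2 + (((-5 - 5*d/9 + d²/9)*32)*d)/2 = 2 + ((-160 - 160*d/9 + 32*d²/9)*d)/2 = 2 + (d*(-160 - 160*d/9 + 32*d²/9))/2 = 2 + d*(-160 - 160*d/9 + 32*d²/9)/2)
√(-8200 + w(R)) = √(-8200 + (2 - 16/9*203*(45 - 1*203² + 5*203))) = √(-8200 + (2 - 16/9*203*(45 - 1*41209 + 1015))) = √(-8200 + (2 - 16/9*203*(45 - 41209 + 1015))) = √(-8200 + (2 - 16/9*203*(-40149))) = √(-8200 + (2 + 14489328)) = √(-8200 + 14489330) = √14481130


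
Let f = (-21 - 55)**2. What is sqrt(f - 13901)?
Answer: 25*I*sqrt(13) ≈ 90.139*I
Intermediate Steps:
f = 5776 (f = (-76)**2 = 5776)
sqrt(f - 13901) = sqrt(5776 - 13901) = sqrt(-8125) = 25*I*sqrt(13)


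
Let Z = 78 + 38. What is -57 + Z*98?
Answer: 11311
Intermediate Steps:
Z = 116
-57 + Z*98 = -57 + 116*98 = -57 + 11368 = 11311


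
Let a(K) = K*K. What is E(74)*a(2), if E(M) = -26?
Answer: -104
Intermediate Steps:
a(K) = K²
E(74)*a(2) = -26*2² = -26*4 = -104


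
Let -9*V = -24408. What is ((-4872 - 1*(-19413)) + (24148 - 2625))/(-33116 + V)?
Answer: -9016/7601 ≈ -1.1862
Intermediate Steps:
V = 2712 (V = -⅑*(-24408) = 2712)
((-4872 - 1*(-19413)) + (24148 - 2625))/(-33116 + V) = ((-4872 - 1*(-19413)) + (24148 - 2625))/(-33116 + 2712) = ((-4872 + 19413) + 21523)/(-30404) = (14541 + 21523)*(-1/30404) = 36064*(-1/30404) = -9016/7601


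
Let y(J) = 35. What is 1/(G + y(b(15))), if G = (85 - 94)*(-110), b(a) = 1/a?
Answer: 1/1025 ≈ 0.00097561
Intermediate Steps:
G = 990 (G = -9*(-110) = 990)
1/(G + y(b(15))) = 1/(990 + 35) = 1/1025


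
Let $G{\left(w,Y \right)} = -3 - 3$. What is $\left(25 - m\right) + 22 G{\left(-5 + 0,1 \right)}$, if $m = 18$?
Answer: $-125$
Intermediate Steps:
$G{\left(w,Y \right)} = -6$
$\left(25 - m\right) + 22 G{\left(-5 + 0,1 \right)} = \left(25 - 18\right) + 22 \left(-6\right) = \left(25 - 18\right) - 132 = 7 - 132 = -125$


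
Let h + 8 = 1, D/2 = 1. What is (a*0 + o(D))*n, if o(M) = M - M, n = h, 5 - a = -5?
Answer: 0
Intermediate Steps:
D = 2 (D = 2*1 = 2)
h = -7 (h = -8 + 1 = -7)
a = 10 (a = 5 - 1*(-5) = 5 + 5 = 10)
n = -7
o(M) = 0
(a*0 + o(D))*n = (10*0 + 0)*(-7) = (0 + 0)*(-7) = 0*(-7) = 0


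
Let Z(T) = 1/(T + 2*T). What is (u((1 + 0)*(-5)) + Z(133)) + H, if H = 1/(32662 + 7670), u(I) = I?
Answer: -26807203/5364156 ≈ -4.9975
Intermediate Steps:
Z(T) = 1/(3*T)
H = 1/40332 ≈ 2.4794e-5
(u((1 + 0)*(-5)) + Z(133)) + H = ((1 + 0)*(-5) + (1/3)/133) + 1/40332 = (1*(-5) + (1/3)*(1/133)) + 1/40332 = (-5 + 1/399) + 1/40332 = -1994/399 + 1/40332 = -26807203/5364156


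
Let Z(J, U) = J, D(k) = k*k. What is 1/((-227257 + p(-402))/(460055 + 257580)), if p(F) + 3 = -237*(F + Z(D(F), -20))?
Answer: -717635/38432134 ≈ -0.018673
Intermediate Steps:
D(k) = k²
p(F) = -3 - 237*F - 237*F² (p(F) = -3 - 237*(F + F²) = -3 + (-237*F - 237*F²) = -3 - 237*F - 237*F²)
1/((-227257 + p(-402))/(460055 + 257580)) = 1/((-227257 + (-3 - 237*(-402) - 237*(-402)²))/(460055 + 257580)) = 1/((-227257 + (-3 + 95274 - 237*161604))/717635) = 1/((-227257 + (-3 + 95274 - 38300148))*(1/717635)) = 1/((-227257 - 38204877)*(1/717635)) = 1/(-38432134*1/717635) = 1/(-38432134/717635) = -717635/38432134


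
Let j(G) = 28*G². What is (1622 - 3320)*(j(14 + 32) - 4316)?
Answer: -93274536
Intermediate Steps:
(1622 - 3320)*(j(14 + 32) - 4316) = (1622 - 3320)*(28*(14 + 32)² - 4316) = -1698*(28*46² - 4316) = -1698*(28*2116 - 4316) = -1698*(59248 - 4316) = -1698*54932 = -93274536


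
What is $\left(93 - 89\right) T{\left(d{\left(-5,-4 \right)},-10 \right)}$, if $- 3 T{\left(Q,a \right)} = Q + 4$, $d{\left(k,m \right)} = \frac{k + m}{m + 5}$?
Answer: $\frac{20}{3} \approx 6.6667$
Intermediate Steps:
$d{\left(k,m \right)} = \frac{k + m}{5 + m}$
$T{\left(Q,a \right)} = - \frac{4}{3} - \frac{Q}{3}$ ($T{\left(Q,a \right)} = - \frac{Q + 4}{3} = - \frac{4 + Q}{3} = - \frac{4}{3} - \frac{Q}{3}$)
$\left(93 - 89\right) T{\left(d{\left(-5,-4 \right)},-10 \right)} = \left(93 - 89\right) \left(- \frac{4}{3} - \frac{\frac{1}{5 - 4} \left(-5 - 4\right)}{3}\right) = 4 \left(- \frac{4}{3} - \frac{1^{-1} \left(-9\right)}{3}\right) = 4 \left(- \frac{4}{3} - \frac{1 \left(-9\right)}{3}\right) = 4 \left(- \frac{4}{3} - -3\right) = 4 \left(- \frac{4}{3} + 3\right) = 4 \cdot \frac{5}{3} = \frac{20}{3}$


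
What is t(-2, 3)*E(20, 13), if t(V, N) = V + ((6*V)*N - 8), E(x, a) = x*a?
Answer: -11960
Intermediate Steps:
E(x, a) = a*x
t(V, N) = -8 + V + 6*N*V (t(V, N) = V + (6*N*V - 8) = V + (-8 + 6*N*V) = -8 + V + 6*N*V)
t(-2, 3)*E(20, 13) = (-8 - 2 + 6*3*(-2))*(13*20) = (-8 - 2 - 36)*260 = -46*260 = -11960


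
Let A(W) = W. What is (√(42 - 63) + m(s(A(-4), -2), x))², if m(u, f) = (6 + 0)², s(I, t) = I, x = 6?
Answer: (36 + I*√21)² ≈ 1275.0 + 329.95*I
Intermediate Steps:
m(u, f) = 36 (m(u, f) = 6² = 36)
(√(42 - 63) + m(s(A(-4), -2), x))² = (√(42 - 63) + 36)² = (√(-21) + 36)² = (I*√21 + 36)² = (36 + I*√21)²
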